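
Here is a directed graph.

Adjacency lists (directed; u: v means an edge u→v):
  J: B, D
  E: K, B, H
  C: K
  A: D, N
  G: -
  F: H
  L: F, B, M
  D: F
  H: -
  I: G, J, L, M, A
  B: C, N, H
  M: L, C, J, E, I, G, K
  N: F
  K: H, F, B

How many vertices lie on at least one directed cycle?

6

A vertex is on a directed cycle iff it belongs to a strongly connected component of size ≥ 2 (or has a self-loop).
The vertices on cycles are {B, C, I, K, L, M} — 6 in total.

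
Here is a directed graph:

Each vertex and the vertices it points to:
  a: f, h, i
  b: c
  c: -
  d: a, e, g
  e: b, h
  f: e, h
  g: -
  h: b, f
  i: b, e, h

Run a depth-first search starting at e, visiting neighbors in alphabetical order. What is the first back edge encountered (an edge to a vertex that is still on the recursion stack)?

f->e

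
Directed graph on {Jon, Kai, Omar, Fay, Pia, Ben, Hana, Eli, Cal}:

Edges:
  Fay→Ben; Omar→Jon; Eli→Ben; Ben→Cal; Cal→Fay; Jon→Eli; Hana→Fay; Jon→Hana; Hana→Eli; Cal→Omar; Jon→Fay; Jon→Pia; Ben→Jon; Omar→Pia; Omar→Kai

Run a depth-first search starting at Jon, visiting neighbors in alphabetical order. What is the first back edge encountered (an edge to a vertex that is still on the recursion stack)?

Fay->Ben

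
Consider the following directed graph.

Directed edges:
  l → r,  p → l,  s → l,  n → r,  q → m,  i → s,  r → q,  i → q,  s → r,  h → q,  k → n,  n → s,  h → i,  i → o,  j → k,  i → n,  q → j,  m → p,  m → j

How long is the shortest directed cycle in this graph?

5

For each vertex v, BFS finds the shortest path from v back to v.
The shortest such closed walk is q → m → p → l → r → q, length 5.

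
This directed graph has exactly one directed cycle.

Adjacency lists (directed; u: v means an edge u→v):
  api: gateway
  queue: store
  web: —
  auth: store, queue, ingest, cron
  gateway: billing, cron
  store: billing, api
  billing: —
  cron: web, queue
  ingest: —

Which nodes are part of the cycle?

api, cron, queue, store, gateway

DFS with gray/black marking from queue:
queue gray
  store gray
    billing gray
    billing black
    api gray
      gateway gray
        gateway→billing: billing black — skip
        cron gray
          web gray
          web black
          cron→queue: queue is gray → back edge
Back edge closes the cycle queue → store → api → gateway → cron → queue; its vertices are {api, cron, queue, store, gateway}.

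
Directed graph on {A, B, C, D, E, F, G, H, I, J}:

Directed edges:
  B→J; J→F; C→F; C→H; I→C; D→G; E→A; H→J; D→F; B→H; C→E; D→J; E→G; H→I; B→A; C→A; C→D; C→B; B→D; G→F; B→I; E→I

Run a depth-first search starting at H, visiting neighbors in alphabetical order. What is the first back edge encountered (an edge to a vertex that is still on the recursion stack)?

B→H

DFS from H (visiting neighbors in alphabetical order); mark gray on enter, black on exit:
H gray
  I gray
    C gray
      A gray
      A black
      B gray
        B→A: A black — skip
        D gray
          F gray
          F black
          G gray
            G→F: F black — skip
          G black
          J gray
            J→F: F black — skip
          J black
        D black
        B→H: H is gray → back edge
First back edge: B → H.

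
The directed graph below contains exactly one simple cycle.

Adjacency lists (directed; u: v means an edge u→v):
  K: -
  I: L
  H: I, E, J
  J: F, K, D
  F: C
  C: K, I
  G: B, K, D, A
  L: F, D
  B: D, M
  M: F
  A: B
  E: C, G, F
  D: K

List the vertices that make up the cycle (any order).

C, F, I, L

DFS with gray/black marking from I:
I gray
  L gray
    F gray
      C gray
        K gray
        K black
        C→I: I is gray → back edge
Back edge closes the cycle I → L → F → C → I; its vertices are {C, F, I, L}.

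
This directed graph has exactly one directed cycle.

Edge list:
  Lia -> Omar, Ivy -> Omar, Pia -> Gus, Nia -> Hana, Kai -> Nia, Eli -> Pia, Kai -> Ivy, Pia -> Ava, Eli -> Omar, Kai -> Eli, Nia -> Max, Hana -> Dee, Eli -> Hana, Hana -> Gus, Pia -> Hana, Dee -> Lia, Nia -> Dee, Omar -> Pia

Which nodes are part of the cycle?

Dee, Lia, Pia, Hana, Omar

DFS with gray/black marking from Pia:
Pia gray
  Ava gray
  Ava black
  Gus gray
  Gus black
  Hana gray
    Hana→Gus: Gus black — skip
    Dee gray
      Lia gray
        Omar gray
          Omar→Pia: Pia is gray → back edge
Back edge closes the cycle Pia → Hana → Dee → Lia → Omar → Pia; its vertices are {Dee, Lia, Pia, Hana, Omar}.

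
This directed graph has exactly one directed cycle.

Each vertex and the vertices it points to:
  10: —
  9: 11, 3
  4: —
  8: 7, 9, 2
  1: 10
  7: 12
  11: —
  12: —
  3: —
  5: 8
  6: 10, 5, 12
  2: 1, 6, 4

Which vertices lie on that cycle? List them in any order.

2, 5, 6, 8

DFS with gray/black marking from 8:
8 gray
  7 gray
    12 gray
    12 black
  7 black
  9 gray
    11 gray
    11 black
    3 gray
    3 black
  9 black
  2 gray
    1 gray
      10 gray
      10 black
    1 black
    6 gray
      6→10: 10 black — skip
      5 gray
        5→8: 8 is gray → back edge
Back edge closes the cycle 8 → 2 → 6 → 5 → 8; its vertices are {2, 5, 6, 8}.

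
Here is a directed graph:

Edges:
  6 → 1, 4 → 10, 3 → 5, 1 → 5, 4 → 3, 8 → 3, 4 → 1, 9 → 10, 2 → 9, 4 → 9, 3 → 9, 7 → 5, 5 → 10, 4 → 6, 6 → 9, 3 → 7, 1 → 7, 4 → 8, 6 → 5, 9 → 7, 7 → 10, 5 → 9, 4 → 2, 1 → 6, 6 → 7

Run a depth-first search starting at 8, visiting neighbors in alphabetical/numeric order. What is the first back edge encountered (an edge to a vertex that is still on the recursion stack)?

DFS from 8 (visiting neighbors in alphabetical/numeric order); mark gray on enter, black on exit:
8 gray
  3 gray
    5 gray
      9 gray
        7 gray
          7→5: 5 is gray → back edge
First back edge: 7 → 5.

7→5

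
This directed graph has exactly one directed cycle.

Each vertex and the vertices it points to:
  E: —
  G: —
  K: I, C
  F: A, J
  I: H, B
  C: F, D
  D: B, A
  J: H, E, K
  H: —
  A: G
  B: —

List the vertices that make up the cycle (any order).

C, F, J, K

DFS with gray/black marking from K:
K gray
  I gray
    H gray
    H black
    B gray
    B black
  I black
  C gray
    F gray
      A gray
        G gray
        G black
      A black
      J gray
        J→H: H black — skip
        E gray
        E black
        J→K: K is gray → back edge
Back edge closes the cycle K → C → F → J → K; its vertices are {C, F, J, K}.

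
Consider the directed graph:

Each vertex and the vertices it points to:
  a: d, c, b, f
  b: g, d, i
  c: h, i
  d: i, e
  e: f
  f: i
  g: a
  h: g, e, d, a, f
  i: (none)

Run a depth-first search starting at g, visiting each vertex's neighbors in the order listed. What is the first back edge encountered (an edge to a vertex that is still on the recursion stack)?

DFS from g (visiting each vertex's neighbors in the order listed); mark gray on enter, black on exit:
g gray
  a gray
    d gray
      i gray
      i black
      e gray
        f gray
          f→i: i black — skip
        f black
      e black
    d black
    c gray
      h gray
        h→g: g is gray → back edge
First back edge: h → g.

h->g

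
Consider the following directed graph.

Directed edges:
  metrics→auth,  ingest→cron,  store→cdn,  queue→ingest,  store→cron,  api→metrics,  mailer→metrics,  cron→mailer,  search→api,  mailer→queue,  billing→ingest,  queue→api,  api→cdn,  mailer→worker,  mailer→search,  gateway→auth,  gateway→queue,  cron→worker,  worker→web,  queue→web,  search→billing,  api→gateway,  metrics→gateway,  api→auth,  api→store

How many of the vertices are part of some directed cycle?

10

A vertex is on a directed cycle iff it belongs to a strongly connected component of size ≥ 2 (or has a self-loop).
The vertices on cycles are {api, cron, queue, store, ingest, mailer, search, billing, gateway, metrics} — 10 in total.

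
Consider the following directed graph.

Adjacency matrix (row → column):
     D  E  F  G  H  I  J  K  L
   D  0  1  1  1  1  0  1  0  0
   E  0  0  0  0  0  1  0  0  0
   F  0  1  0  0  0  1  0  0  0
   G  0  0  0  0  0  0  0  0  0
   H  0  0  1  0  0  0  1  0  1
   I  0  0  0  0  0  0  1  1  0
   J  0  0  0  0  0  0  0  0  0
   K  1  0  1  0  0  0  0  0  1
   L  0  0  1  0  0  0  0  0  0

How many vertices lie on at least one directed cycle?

7

A vertex is on a directed cycle iff it belongs to a strongly connected component of size ≥ 2 (or has a self-loop).
The vertices on cycles are {D, E, F, H, I, K, L} — 7 in total.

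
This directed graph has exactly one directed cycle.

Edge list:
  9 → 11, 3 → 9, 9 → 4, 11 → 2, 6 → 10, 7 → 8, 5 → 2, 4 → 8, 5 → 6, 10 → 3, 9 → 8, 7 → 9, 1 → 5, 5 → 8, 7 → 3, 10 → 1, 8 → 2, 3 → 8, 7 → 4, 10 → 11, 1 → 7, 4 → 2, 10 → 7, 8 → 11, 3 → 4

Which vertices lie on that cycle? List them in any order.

1, 5, 6, 10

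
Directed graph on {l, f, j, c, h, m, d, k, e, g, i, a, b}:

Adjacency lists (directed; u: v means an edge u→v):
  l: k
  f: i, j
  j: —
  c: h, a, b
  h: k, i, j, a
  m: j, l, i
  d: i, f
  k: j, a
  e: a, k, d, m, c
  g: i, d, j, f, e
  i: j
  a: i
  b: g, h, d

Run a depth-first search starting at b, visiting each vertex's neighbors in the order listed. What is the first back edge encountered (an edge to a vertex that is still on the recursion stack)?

DFS from b (visiting each vertex's neighbors in the order listed); mark gray on enter, black on exit:
b gray
  g gray
    i gray
      j gray
      j black
    i black
    d gray
      d→i: i black — skip
      f gray
        f→i: i black — skip
        f→j: j black — skip
      f black
    d black
    g→j: j black — skip
    g→f: f black — skip
    e gray
      a gray
        a→i: i black — skip
      a black
      k gray
        k→j: j black — skip
        k→a: a black — skip
      k black
      e→d: d black — skip
      m gray
        m→j: j black — skip
        l gray
          l→k: k black — skip
        l black
        m→i: i black — skip
      m black
      c gray
        h gray
          h→k: k black — skip
          h→i: i black — skip
          h→j: j black — skip
          h→a: a black — skip
        h black
        c→a: a black — skip
        c→b: b is gray → back edge
First back edge: c → b.

c->b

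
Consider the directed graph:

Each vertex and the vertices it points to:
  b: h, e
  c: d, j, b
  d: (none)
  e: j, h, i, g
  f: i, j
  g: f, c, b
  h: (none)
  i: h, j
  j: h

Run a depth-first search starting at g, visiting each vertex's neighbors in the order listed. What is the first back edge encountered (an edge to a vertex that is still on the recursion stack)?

e→g

DFS from g (visiting each vertex's neighbors in the order listed); mark gray on enter, black on exit:
g gray
  f gray
    i gray
      h gray
      h black
      j gray
        j→h: h black — skip
      j black
    i black
    f→j: j black — skip
  f black
  c gray
    d gray
    d black
    c→j: j black — skip
    b gray
      b→h: h black — skip
      e gray
        e→j: j black — skip
        e→h: h black — skip
        e→i: i black — skip
        e→g: g is gray → back edge
First back edge: e → g.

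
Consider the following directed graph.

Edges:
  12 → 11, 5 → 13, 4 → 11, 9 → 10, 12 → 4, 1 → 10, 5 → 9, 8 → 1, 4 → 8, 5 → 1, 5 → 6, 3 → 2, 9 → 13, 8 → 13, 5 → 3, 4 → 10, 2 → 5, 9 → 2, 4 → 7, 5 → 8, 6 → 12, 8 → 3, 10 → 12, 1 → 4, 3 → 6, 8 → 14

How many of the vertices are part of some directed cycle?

A vertex is on a directed cycle iff it belongs to a strongly connected component of size ≥ 2 (or has a self-loop).
The vertices on cycles are {1, 2, 3, 4, 5, 6, 8, 9, 10, 12} — 10 in total.

10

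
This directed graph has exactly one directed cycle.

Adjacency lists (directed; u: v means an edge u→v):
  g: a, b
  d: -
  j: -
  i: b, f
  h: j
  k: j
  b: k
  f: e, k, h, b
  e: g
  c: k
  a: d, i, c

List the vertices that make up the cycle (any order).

a, e, f, g, i

DFS with gray/black marking from a:
a gray
  d gray
  d black
  i gray
    b gray
      k gray
        j gray
        j black
      k black
    b black
    f gray
      e gray
        g gray
          g→a: a is gray → back edge
Back edge closes the cycle a → i → f → e → g → a; its vertices are {a, e, f, g, i}.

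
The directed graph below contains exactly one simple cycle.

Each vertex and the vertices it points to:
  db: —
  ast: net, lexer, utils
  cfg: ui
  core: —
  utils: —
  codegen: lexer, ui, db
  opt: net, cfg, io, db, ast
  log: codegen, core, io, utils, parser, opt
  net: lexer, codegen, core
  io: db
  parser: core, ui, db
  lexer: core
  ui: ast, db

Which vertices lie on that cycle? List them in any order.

DFS with gray/black marking from ast:
ast gray
  net gray
    lexer gray
      core gray
      core black
    lexer black
    codegen gray
      codegen→lexer: lexer black — skip
      ui gray
        ui→ast: ast is gray → back edge
Back edge closes the cycle ast → net → codegen → ui → ast; its vertices are {ui, ast, net, codegen}.

ui, ast, net, codegen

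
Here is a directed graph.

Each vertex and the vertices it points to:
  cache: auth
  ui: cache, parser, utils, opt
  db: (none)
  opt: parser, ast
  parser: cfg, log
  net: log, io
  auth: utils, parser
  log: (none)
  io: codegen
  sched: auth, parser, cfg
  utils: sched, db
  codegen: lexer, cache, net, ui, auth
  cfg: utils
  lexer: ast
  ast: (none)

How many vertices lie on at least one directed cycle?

A vertex is on a directed cycle iff it belongs to a strongly connected component of size ≥ 2 (or has a self-loop).
The vertices on cycles are {io, cfg, net, auth, sched, utils, parser, codegen} — 8 in total.

8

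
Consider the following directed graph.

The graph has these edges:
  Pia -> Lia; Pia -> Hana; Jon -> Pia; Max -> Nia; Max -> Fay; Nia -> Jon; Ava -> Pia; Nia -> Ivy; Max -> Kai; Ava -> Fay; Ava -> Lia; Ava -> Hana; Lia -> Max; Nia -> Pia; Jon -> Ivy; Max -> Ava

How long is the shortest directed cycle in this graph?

For each vertex v, BFS finds the shortest path from v back to v.
The shortest such closed walk is Lia → Max → Ava → Lia, length 3.

3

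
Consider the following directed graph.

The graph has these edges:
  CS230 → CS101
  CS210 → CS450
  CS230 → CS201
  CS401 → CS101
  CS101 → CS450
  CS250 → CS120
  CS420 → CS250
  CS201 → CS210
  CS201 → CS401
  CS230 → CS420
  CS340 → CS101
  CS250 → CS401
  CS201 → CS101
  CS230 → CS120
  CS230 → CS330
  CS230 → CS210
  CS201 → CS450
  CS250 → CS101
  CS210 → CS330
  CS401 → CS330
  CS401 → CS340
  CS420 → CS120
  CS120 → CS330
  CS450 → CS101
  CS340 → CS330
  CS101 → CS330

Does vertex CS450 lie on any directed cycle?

CS450 is on a cycle iff CS450 can reach itself via ≥1 edge.
CS450 → CS101 → CS450 — yes.

Yes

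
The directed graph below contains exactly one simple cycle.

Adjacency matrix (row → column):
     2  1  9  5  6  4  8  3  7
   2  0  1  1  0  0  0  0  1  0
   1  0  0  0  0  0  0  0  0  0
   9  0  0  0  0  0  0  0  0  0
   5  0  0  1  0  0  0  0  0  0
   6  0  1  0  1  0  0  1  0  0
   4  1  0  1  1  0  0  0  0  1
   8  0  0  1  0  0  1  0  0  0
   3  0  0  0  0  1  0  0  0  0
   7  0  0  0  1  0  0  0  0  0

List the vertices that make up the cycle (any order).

2, 3, 4, 6, 8

DFS with gray/black marking from 4:
4 gray
  2 gray
    9 gray
    9 black
    3 gray
      6 gray
        5 gray
          5→9: 9 black — skip
        5 black
        1 gray
        1 black
        8 gray
          8→9: 9 black — skip
          8→4: 4 is gray → back edge
Back edge closes the cycle 4 → 2 → 3 → 6 → 8 → 4; its vertices are {2, 3, 4, 6, 8}.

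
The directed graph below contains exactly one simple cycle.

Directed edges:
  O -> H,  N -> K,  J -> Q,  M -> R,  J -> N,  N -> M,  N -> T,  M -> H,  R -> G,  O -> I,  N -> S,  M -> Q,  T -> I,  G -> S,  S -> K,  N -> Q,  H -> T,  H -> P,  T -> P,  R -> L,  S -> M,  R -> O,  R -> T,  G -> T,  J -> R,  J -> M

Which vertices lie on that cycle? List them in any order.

DFS with gray/black marking from R:
R gray
  L gray
  L black
  G gray
    T gray
      I gray
      I black
      P gray
      P black
    T black
    S gray
      K gray
      K black
      M gray
        H gray
          H→T: T black — skip
          H→P: P black — skip
        H black
        M→R: R is gray → back edge
Back edge closes the cycle R → G → S → M → R; its vertices are {G, M, R, S}.

G, M, R, S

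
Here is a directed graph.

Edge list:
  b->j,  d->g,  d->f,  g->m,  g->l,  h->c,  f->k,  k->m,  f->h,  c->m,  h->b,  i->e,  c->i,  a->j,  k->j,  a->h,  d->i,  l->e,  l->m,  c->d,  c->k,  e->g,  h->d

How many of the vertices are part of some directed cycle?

7

A vertex is on a directed cycle iff it belongs to a strongly connected component of size ≥ 2 (or has a self-loop).
The vertices on cycles are {c, d, e, f, g, h, l} — 7 in total.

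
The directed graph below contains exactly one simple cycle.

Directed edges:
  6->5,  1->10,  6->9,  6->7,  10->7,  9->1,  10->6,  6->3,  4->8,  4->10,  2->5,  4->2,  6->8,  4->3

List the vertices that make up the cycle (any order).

1, 6, 9, 10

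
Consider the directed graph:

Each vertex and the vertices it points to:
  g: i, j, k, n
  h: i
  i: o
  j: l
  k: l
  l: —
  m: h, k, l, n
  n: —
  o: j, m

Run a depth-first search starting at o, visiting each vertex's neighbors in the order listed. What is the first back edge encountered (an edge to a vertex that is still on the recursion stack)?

i->o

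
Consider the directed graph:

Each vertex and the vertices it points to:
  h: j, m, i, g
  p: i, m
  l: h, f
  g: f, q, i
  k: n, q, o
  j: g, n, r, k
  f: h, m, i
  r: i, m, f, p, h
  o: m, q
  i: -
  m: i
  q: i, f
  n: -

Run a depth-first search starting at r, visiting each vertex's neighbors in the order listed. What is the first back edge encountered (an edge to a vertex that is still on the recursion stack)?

g->f

DFS from r (visiting each vertex's neighbors in the order listed); mark gray on enter, black on exit:
r gray
  i gray
  i black
  m gray
    m→i: i black — skip
  m black
  f gray
    h gray
      j gray
        g gray
          g→f: f is gray → back edge
First back edge: g → f.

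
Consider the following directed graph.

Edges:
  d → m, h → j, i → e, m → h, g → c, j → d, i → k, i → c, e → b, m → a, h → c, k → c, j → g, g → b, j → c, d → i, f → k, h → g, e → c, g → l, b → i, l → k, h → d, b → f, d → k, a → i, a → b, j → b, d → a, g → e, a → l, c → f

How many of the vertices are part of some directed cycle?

A vertex is on a directed cycle iff it belongs to a strongly connected component of size ≥ 2 (or has a self-loop).
The vertices on cycles are {b, c, d, e, f, h, i, j, k, m} — 10 in total.

10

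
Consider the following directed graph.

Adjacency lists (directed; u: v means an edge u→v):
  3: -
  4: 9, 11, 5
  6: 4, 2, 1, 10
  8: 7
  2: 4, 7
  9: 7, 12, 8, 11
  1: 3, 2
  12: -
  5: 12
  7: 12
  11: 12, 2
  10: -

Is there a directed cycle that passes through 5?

No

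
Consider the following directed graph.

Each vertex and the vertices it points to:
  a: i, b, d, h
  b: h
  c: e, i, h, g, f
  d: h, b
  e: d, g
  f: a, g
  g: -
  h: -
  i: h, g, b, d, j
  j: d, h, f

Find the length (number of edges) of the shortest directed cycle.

4

For each vertex v, BFS finds the shortest path from v back to v.
The shortest such closed walk is f → a → i → j → f, length 4.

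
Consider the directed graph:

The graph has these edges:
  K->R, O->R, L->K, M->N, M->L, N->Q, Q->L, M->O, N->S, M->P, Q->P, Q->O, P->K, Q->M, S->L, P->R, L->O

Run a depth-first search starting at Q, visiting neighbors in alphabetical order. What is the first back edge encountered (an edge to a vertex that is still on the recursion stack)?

N->Q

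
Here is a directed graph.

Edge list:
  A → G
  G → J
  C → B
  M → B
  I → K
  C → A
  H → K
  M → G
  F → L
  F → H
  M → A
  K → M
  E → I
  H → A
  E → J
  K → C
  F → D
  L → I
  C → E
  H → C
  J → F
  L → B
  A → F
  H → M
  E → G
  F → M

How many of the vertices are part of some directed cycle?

A vertex is on a directed cycle iff it belongs to a strongly connected component of size ≥ 2 (or has a self-loop).
The vertices on cycles are {A, C, E, F, G, H, I, J, K, L, M} — 11 in total.

11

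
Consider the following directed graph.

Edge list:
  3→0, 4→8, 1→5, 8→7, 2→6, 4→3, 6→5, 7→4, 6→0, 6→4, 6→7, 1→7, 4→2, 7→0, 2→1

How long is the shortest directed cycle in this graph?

3

For each vertex v, BFS finds the shortest path from v back to v.
The shortest such closed walk is 4 → 2 → 6 → 4, length 3.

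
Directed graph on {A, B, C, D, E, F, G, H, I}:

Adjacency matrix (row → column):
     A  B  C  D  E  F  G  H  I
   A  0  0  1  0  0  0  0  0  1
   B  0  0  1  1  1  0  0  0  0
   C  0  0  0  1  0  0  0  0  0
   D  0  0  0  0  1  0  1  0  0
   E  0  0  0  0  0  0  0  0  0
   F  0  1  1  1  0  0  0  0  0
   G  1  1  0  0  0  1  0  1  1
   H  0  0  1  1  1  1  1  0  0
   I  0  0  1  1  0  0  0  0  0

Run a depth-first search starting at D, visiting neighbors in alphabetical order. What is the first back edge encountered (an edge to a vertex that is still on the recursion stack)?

DFS from D (visiting neighbors in alphabetical order); mark gray on enter, black on exit:
D gray
  E gray
  E black
  G gray
    A gray
      C gray
        C→D: D is gray → back edge
First back edge: C → D.

C→D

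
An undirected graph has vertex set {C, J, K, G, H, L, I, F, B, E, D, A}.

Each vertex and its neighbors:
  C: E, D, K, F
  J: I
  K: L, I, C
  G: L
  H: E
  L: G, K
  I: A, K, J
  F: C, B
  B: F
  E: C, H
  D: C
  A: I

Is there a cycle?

DFS, tracking each vertex's parent; an edge to a visited non-parent vertex closes a cycle.
Start from B:
visit B (parent –)
  visit F (parent B)
    visit C (parent F)
      visit E (parent C)
        E–C: parent, skip
        visit H (parent E)
          H–E: parent, skip
      visit D (parent C)
        D–C: parent, skip
      visit K (parent C)
        visit L (parent K)
          visit G (parent L)
            G–L: parent, skip
          L–K: parent, skip
        visit I (parent K)
          visit A (parent I)
            A–I: parent, skip
          I–K: parent, skip
          visit J (parent I)
            J–I: parent, skip
        K–C: parent, skip
      C–F: parent, skip
    F–B: parent, skip
No non-parent visited neighbor found — the graph is a forest.

No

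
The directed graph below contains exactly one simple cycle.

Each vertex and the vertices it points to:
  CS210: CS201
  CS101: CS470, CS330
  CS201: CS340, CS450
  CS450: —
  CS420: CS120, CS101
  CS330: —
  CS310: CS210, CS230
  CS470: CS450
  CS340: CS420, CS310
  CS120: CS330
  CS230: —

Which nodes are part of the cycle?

CS201, CS210, CS310, CS340

DFS with gray/black marking from CS340:
CS340 gray
  CS420 gray
    CS120 gray
      CS330 gray
      CS330 black
    CS120 black
    CS101 gray
      CS470 gray
        CS450 gray
        CS450 black
      CS470 black
      CS101→CS330: CS330 black — skip
    CS101 black
  CS420 black
  CS310 gray
    CS210 gray
      CS201 gray
        CS201→CS340: CS340 is gray → back edge
Back edge closes the cycle CS340 → CS310 → CS210 → CS201 → CS340; its vertices are {CS201, CS210, CS310, CS340}.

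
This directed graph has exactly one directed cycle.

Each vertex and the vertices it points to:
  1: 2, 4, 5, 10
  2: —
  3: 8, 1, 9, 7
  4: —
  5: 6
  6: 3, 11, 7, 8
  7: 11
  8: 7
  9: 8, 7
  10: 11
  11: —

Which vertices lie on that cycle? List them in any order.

1, 3, 5, 6

DFS with gray/black marking from 3:
3 gray
  8 gray
    7 gray
      11 gray
      11 black
    7 black
  8 black
  1 gray
    2 gray
    2 black
    4 gray
    4 black
    5 gray
      6 gray
        6→3: 3 is gray → back edge
Back edge closes the cycle 3 → 1 → 5 → 6 → 3; its vertices are {1, 3, 5, 6}.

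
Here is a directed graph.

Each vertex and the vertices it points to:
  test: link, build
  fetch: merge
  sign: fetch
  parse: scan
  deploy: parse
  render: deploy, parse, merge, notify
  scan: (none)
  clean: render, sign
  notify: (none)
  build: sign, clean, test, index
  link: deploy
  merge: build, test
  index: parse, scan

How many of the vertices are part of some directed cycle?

A vertex is on a directed cycle iff it belongs to a strongly connected component of size ≥ 2 (or has a self-loop).
The vertices on cycles are {sign, test, build, clean, fetch, merge, render} — 7 in total.

7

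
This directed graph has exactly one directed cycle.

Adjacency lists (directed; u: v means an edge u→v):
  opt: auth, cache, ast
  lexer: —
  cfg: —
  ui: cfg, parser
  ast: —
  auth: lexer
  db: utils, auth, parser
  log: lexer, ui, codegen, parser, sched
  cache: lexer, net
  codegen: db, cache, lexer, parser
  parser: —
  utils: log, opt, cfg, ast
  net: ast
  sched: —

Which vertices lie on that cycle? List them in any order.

DFS with gray/black marking from utils:
utils gray
  log gray
    lexer gray
    lexer black
    ui gray
      cfg gray
      cfg black
      parser gray
      parser black
    ui black
    codegen gray
      db gray
        db→utils: utils is gray → back edge
Back edge closes the cycle utils → log → codegen → db → utils; its vertices are {db, log, utils, codegen}.

db, log, utils, codegen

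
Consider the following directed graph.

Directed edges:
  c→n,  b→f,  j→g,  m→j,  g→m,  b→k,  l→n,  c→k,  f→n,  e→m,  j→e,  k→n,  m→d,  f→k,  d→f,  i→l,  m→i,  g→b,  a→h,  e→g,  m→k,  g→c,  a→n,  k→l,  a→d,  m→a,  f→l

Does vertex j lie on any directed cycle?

Yes

j is on a cycle iff j can reach itself via ≥1 edge.
j → e → m → j — yes.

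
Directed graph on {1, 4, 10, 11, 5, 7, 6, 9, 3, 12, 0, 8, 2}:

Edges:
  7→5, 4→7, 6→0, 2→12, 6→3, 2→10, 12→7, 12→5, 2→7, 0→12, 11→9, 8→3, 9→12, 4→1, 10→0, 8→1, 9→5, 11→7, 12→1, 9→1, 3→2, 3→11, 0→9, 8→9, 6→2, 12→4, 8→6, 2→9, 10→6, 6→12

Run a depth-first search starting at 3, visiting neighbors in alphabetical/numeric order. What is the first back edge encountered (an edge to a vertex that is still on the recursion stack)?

6→2

DFS from 3 (visiting neighbors in alphabetical/numeric order); mark gray on enter, black on exit:
3 gray
  2 gray
    7 gray
      5 gray
      5 black
    7 black
    9 gray
      1 gray
      1 black
      9→5: 5 black — skip
      12 gray
        12→1: 1 black — skip
        4 gray
          4→1: 1 black — skip
          4→7: 7 black — skip
        4 black
        12→5: 5 black — skip
        12→7: 7 black — skip
      12 black
    9 black
    10 gray
      0 gray
        0→9: 9 black — skip
        0→12: 12 black — skip
      0 black
      6 gray
        6→0: 0 black — skip
        6→2: 2 is gray → back edge
First back edge: 6 → 2.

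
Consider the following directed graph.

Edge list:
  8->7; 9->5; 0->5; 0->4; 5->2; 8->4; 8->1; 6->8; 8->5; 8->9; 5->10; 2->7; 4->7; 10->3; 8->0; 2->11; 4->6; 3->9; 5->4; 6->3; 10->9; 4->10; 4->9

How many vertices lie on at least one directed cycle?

A vertex is on a directed cycle iff it belongs to a strongly connected component of size ≥ 2 (or has a self-loop).
The vertices on cycles are {0, 3, 4, 5, 6, 8, 9, 10} — 8 in total.

8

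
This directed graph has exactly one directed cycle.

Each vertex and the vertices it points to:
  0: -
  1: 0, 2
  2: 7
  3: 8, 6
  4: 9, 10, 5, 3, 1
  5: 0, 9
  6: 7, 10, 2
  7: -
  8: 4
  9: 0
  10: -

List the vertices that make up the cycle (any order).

3, 4, 8

DFS with gray/black marking from 3:
3 gray
  8 gray
    4 gray
      9 gray
        0 gray
        0 black
      9 black
      10 gray
      10 black
      5 gray
        5→0: 0 black — skip
        5→9: 9 black — skip
      5 black
      4→3: 3 is gray → back edge
Back edge closes the cycle 3 → 8 → 4 → 3; its vertices are {3, 4, 8}.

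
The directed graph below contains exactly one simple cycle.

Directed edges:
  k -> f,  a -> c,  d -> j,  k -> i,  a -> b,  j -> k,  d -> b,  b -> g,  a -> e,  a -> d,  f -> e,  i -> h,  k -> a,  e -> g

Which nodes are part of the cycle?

a, d, j, k

DFS with gray/black marking from k:
k gray
  i gray
    h gray
    h black
  i black
  a gray
    b gray
      g gray
      g black
    b black
    d gray
      d→b: b black — skip
      j gray
        j→k: k is gray → back edge
Back edge closes the cycle k → a → d → j → k; its vertices are {a, d, j, k}.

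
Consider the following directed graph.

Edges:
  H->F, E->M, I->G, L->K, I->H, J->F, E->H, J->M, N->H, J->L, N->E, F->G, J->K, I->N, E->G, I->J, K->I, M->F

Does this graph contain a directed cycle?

Yes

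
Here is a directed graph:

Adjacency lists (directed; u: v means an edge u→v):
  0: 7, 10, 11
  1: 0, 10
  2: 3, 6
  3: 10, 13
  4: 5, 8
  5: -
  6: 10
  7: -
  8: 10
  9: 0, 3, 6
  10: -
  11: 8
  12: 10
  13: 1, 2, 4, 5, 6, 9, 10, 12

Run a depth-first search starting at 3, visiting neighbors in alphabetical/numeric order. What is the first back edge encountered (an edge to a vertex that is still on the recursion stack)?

DFS from 3 (visiting neighbors in alphabetical/numeric order); mark gray on enter, black on exit:
3 gray
  10 gray
  10 black
  13 gray
    1 gray
      0 gray
        7 gray
        7 black
        0→10: 10 black — skip
        11 gray
          8 gray
            8→10: 10 black — skip
          8 black
        11 black
      0 black
      1→10: 10 black — skip
    1 black
    2 gray
      2→3: 3 is gray → back edge
First back edge: 2 → 3.

2→3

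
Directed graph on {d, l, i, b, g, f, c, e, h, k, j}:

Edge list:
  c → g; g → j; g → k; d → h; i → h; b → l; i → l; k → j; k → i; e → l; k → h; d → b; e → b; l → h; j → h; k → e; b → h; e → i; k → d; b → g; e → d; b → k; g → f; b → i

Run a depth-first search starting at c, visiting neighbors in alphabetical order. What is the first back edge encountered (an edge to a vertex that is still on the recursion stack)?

DFS from c (visiting neighbors in alphabetical order); mark gray on enter, black on exit:
c gray
  g gray
    f gray
    f black
    j gray
      h gray
      h black
    j black
    k gray
      d gray
        b gray
          b→g: g is gray → back edge
First back edge: b → g.

b→g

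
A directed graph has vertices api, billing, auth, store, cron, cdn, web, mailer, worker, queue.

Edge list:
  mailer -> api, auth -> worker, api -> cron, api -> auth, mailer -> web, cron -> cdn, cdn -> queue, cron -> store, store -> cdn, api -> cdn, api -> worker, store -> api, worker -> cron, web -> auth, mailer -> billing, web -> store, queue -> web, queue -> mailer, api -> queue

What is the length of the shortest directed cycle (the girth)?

For each vertex v, BFS finds the shortest path from v back to v.
The shortest such closed walk is mailer → api → queue → mailer, length 3.

3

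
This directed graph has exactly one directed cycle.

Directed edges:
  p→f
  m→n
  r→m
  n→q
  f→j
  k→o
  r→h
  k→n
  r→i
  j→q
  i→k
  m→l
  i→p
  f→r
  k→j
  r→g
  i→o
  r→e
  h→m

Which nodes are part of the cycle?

f, i, p, r

DFS with gray/black marking from r:
r gray
  i gray
    k gray
      o gray
      o black
      n gray
        q gray
        q black
      n black
      j gray
        j→q: q black — skip
      j black
    k black
    i→o: o black — skip
    p gray
      f gray
        f→j: j black — skip
        f→r: r is gray → back edge
Back edge closes the cycle r → i → p → f → r; its vertices are {f, i, p, r}.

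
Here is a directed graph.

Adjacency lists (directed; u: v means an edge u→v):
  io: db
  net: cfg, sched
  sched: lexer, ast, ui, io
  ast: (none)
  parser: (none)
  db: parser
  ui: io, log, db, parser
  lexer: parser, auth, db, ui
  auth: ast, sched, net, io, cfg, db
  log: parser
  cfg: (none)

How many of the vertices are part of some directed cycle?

4

A vertex is on a directed cycle iff it belongs to a strongly connected component of size ≥ 2 (or has a self-loop).
The vertices on cycles are {net, auth, lexer, sched} — 4 in total.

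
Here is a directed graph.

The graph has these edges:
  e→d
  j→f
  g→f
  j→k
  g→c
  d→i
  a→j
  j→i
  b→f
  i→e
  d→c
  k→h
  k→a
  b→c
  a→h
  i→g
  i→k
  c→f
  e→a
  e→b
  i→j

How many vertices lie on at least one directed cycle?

6

A vertex is on a directed cycle iff it belongs to a strongly connected component of size ≥ 2 (or has a self-loop).
The vertices on cycles are {a, d, e, i, j, k} — 6 in total.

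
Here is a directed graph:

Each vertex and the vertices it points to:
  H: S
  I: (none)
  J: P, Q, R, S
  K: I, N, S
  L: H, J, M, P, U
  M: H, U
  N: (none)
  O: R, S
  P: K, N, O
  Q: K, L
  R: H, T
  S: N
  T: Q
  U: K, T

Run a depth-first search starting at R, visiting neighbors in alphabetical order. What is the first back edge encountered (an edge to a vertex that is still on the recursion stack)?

DFS from R (visiting neighbors in alphabetical order); mark gray on enter, black on exit:
R gray
  H gray
    S gray
      N gray
      N black
    S black
  H black
  T gray
    Q gray
      K gray
        I gray
        I black
        K→N: N black — skip
        K→S: S black — skip
      K black
      L gray
        L→H: H black — skip
        J gray
          P gray
            P→K: K black — skip
            P→N: N black — skip
            O gray
              O→R: R is gray → back edge
First back edge: O → R.

O→R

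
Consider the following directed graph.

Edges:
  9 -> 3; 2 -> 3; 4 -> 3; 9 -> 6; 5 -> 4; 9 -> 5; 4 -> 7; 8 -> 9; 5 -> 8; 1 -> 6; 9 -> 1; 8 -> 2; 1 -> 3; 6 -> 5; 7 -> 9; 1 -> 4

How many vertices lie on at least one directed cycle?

A vertex is on a directed cycle iff it belongs to a strongly connected component of size ≥ 2 (or has a self-loop).
The vertices on cycles are {1, 4, 5, 6, 7, 8, 9} — 7 in total.

7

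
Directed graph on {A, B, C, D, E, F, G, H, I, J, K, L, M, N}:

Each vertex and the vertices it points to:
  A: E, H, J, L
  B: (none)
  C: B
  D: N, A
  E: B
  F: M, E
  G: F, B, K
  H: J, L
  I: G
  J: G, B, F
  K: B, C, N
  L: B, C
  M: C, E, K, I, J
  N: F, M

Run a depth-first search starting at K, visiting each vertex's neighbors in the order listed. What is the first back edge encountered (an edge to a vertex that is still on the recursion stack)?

DFS from K (visiting each vertex's neighbors in the order listed); mark gray on enter, black on exit:
K gray
  B gray
  B black
  C gray
    C→B: B black — skip
  C black
  N gray
    F gray
      M gray
        M→C: C black — skip
        E gray
          E→B: B black — skip
        E black
        M→K: K is gray → back edge
First back edge: M → K.

M->K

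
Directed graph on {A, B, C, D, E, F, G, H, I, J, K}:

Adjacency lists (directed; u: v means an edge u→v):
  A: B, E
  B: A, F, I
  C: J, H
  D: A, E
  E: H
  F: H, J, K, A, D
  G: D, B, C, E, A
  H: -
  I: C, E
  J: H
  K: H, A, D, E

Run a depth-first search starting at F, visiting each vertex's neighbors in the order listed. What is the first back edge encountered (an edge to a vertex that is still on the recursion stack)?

DFS from F (visiting each vertex's neighbors in the order listed); mark gray on enter, black on exit:
F gray
  H gray
  H black
  J gray
    J→H: H black — skip
  J black
  K gray
    K→H: H black — skip
    A gray
      B gray
        B→A: A is gray → back edge
First back edge: B → A.

B->A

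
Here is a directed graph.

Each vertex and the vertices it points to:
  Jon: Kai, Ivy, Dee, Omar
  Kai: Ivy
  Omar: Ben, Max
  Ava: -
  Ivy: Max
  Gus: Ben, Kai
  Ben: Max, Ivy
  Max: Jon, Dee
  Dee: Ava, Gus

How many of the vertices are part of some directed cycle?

A vertex is on a directed cycle iff it belongs to a strongly connected component of size ≥ 2 (or has a self-loop).
The vertices on cycles are {Ben, Dee, Gus, Ivy, Jon, Kai, Max, Omar} — 8 in total.

8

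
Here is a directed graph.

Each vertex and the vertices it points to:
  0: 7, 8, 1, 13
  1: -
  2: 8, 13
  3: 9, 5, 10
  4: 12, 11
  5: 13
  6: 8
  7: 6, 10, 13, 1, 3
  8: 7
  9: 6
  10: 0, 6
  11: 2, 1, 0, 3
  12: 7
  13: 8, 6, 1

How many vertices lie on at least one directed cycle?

A vertex is on a directed cycle iff it belongs to a strongly connected component of size ≥ 2 (or has a self-loop).
The vertices on cycles are {0, 3, 5, 6, 7, 8, 9, 10, 13} — 9 in total.

9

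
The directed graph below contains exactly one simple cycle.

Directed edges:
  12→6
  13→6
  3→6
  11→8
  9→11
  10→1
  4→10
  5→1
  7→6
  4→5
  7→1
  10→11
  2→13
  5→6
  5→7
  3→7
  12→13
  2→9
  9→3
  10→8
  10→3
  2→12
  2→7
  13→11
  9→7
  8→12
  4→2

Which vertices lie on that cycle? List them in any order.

DFS with gray/black marking from 8:
8 gray
  12 gray
    13 gray
      11 gray
        11→8: 8 is gray → back edge
Back edge closes the cycle 8 → 12 → 13 → 11 → 8; its vertices are {8, 11, 12, 13}.

8, 11, 12, 13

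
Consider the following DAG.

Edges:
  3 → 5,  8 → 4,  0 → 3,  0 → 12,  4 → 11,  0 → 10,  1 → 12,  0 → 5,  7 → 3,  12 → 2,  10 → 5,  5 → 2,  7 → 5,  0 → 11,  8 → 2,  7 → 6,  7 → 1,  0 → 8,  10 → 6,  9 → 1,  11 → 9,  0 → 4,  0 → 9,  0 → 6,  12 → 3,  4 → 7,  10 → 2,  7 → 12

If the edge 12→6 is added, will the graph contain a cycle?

No

Adding 12→6 creates a cycle iff 6 can already reach 12.
Explore from 6: no path reaches 12. The graph stays acyclic.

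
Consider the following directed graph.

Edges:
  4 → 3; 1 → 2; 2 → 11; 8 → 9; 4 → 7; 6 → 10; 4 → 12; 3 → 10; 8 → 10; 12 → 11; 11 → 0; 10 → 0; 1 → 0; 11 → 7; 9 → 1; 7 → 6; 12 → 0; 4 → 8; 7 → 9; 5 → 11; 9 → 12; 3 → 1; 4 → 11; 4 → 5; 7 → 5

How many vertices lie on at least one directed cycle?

7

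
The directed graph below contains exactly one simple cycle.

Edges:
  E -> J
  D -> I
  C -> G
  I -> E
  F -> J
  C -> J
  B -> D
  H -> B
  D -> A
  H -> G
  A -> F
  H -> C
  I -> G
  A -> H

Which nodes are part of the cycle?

DFS with gray/black marking from D:
D gray
  A gray
    H gray
      G gray
      G black
      B gray
        B→D: D is gray → back edge
Back edge closes the cycle D → A → H → B → D; its vertices are {A, B, D, H}.

A, B, D, H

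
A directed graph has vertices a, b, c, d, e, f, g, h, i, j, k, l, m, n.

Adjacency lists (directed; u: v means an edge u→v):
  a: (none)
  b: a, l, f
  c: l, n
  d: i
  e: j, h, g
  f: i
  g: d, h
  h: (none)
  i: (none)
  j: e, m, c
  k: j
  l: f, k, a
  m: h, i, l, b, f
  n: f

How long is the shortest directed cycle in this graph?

For each vertex v, BFS finds the shortest path from v back to v.
The shortest such closed walk is j → e → j, length 2.

2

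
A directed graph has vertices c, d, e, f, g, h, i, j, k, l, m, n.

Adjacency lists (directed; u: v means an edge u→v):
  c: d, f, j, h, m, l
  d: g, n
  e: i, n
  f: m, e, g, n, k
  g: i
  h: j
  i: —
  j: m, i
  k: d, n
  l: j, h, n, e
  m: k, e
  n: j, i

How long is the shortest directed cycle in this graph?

4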